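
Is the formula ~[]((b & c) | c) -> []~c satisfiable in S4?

Yes, satisfiable

1. ~[]((b & c) | c) -> []~c, u
2. []~c, u   [->-rule on 1 (branches; this branch)]
3. ~c, u   [[]-rule on 2 via uRu]
Accessibility: uRu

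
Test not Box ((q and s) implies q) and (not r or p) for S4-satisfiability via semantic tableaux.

Unsatisfiable (every branch closes)

1. not Box ((q and s) implies q) and (not r or p), w0
2. not Box ((q and s) implies q), w0   [and-rule on 1]
3. not r or p, w0   [and-rule on 1]
4. p, w0   [or-rule on 3 (branches; this branch)]
5. not ((q and s) implies q), w1   [neg-Box-rule on 2: fresh world w1, w0Rw1]
6. q and s, w1   [neg-implies-rule on 5]
7. not q, w1   [neg-implies-rule on 5]
8. q, w1   [and-rule on 6]
9. s, w1   [and-rule on 6]
Accessibility: w0Rw0, w0Rw1, w1Rw1
Branch closes: q and not q both at w1.
(One branch shown.) All branches close.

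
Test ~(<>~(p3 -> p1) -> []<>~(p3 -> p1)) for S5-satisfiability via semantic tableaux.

Unsatisfiable

1. ~(<>~(p3 -> p1) -> []<>~(p3 -> p1)), 0
2. <>~(p3 -> p1), 0
3. ~[]<>~(p3 -> p1), 0
4. ~(p3 -> p1), 1
5. p3, 1
6. ~p1, 1
7. ~<>~(p3 -> p1), 2
8. p3 -> p1, 0
9. p3 -> p1, 1
10. p3 -> p1, 2
11. p1, 0
12. p1, 1
Accessibility: 0R0, 0R1, 0R2, 1R0, 1R1, 1R2, 2R0, 2R1, 2R2
Branch closes: p1 and ~p1 both at 1.
All branches of the tableau close; one closing branch shown above.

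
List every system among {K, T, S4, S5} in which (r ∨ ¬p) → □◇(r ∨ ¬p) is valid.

S5-tableau for the negation ¬((r ∨ ¬p) → □◇(r ∨ ¬p)):
1. ¬((r ∨ ¬p) → □◇(r ∨ ¬p)), u
2. r ∨ ¬p, u
3. ¬□◇(r ∨ ¬p), u
4. ¬p, u
5. ¬◇(r ∨ ¬p), v
6. ¬(r ∨ ¬p), u
7. ¬r, u
8. p, u
Accessibility: uRu, uRv, vRu, vRv
Branch closes: p and ¬p both at u.
Every branch closes (one shown): valid in S5.
S4-tableau for the negation ¬((r ∨ ¬p) → □◇(r ∨ ¬p)):
1. ¬((r ∨ ¬p) → □◇(r ∨ ¬p)), u
2. r ∨ ¬p, u
3. ¬□◇(r ∨ ¬p), u
4. ¬p, u
5. ¬◇(r ∨ ¬p), v
6. ¬(r ∨ ¬p), v
7. ¬r, v
8. p, v
Accessibility: uRu, uRv, vRv
Complete open branch: countermodel on an S4-frame, so not valid in S4, nor in K, T (the same frame is also a K-frame and a T-frame).

S5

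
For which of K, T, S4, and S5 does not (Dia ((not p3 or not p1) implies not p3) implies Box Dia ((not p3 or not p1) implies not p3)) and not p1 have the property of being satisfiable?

S5-tableau for the formula:
1. not (Dia ((not p3 or not p1) implies not p3) implies Box Dia ((not p3 or not p1) implies not p3)) and not p1, 0
2. not (Dia ((not p3 or not p1) implies not p3) implies Box Dia ((not p3 or not p1) implies not p3)), 0
3. not p1, 0
4. Dia ((not p3 or not p1) implies not p3), 0
5. not Box Dia ((not p3 or not p1) implies not p3), 0
6. (not p3 or not p1) implies not p3, 1
7. not (not p3 or not p1), 1
8. p3, 1
9. p1, 1
10. not Dia ((not p3 or not p1) implies not p3), 2
11. not ((not p3 or not p1) implies not p3), 0
12. not p3 or not p1, 0
13. p3, 0
14. not ((not p3 or not p1) implies not p3), 1
15. not p3 or not p1, 1
16. not ((not p3 or not p1) implies not p3), 2
17. not p3 or not p1, 2
18. p3, 2
19. not p1, 1
Accessibility: 0R0, 0R1, 0R2, 1R0, 1R1, 1R2, 2R0, 2R1, 2R2
Branch closes: p1 and not p1 both at 1.
Every branch closes (one shown): unsatisfiable in S5.
S4-tableau for the formula:
1. not (Dia ((not p3 or not p1) implies not p3) implies Box Dia ((not p3 or not p1) implies not p3)) and not p1, 0
2. not (Dia ((not p3 or not p1) implies not p3) implies Box Dia ((not p3 or not p1) implies not p3)), 0
3. not p1, 0
4. Dia ((not p3 or not p1) implies not p3), 0
5. not Box Dia ((not p3 or not p1) implies not p3), 0
6. (not p3 or not p1) implies not p3, 1
7. not p3, 1
8. not Dia ((not p3 or not p1) implies not p3), 2
9. not ((not p3 or not p1) implies not p3), 2
10. not p3 or not p1, 2
11. p3, 2
12. not p1, 2
Accessibility: 0R0, 0R1, 0R2, 1R1, 2R2
Complete open branch: satisfiable in S4, hence also in K, T (this S4-model is also a K-model and a T-model).

K, T, S4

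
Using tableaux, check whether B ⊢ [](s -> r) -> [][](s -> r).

Tableau for the negation ~([](s -> r) -> [][](s -> r)):
1. ~([](s -> r) -> [][](s -> r)), u
2. [](s -> r), u
3. ~[][](s -> r), u
4. s -> r, u
5. r, u
6. ~[](s -> r), v
7. s -> r, v
8. r, v
9. ~(s -> r), w
10. s, w
11. ~r, w
Accessibility: uRu, uRv, vRu, vRv, vRw, wRv, wRw
The negation has an open branch (countermodel exists).

No, not valid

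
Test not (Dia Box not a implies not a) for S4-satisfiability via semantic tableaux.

Yes, satisfiable

1. not (Dia Box not a implies not a), 0
2. Dia Box not a, 0   [neg-implies-rule on 1]
3. a, 0   [neg-implies-rule on 1]
4. Box not a, 1   [Dia-rule on 2: fresh world 1, 0R1]
5. not a, 1   [Box-rule on 4 via 1R1]
Accessibility: 0R0, 0R1, 1R1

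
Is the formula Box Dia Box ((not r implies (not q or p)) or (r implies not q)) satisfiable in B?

1. Box Dia Box ((not r implies (not q or p)) or (r implies not q)), u
2. Dia Box ((not r implies (not q or p)) or (r implies not q)), u   [Box-rule on 1 via uRu]
3. Box ((not r implies (not q or p)) or (r implies not q)), v   [Dia-rule on 2: fresh world v, uRv]
4. Dia Box ((not r implies (not q or p)) or (r implies not q)), v   [Box-rule on 1 via uRv]
5. (not r implies (not q or p)) or (r implies not q), u   [Box-rule on 3 via vRu]
6. (not r implies (not q or p)) or (r implies not q), v   [Box-rule on 3 via vRv]
7. r implies not q, u   [or-rule on 5 (branches; this branch)]
8. r implies not q, v   [or-rule on 6 (branches; this branch)]
9. not q, u   [implies-rule on 7 (branches; this branch)]
10. not q, v   [implies-rule on 8 (branches; this branch)]
11. Box ((not r implies (not q or p)) or (r implies not q)), w   [Dia-rule on 4: fresh world w, vRw]
12. (not r implies (not q or p)) or (r implies not q), w   [Box-rule on 3 via vRw]
13. r implies not q, w   [or-rule on 12 (branches; this branch)]
14. not q, w   [implies-rule on 13 (branches; this branch)]
Accessibility: uRu, uRv, vRu, vRv, vRw, wRv, wRw

Satisfiable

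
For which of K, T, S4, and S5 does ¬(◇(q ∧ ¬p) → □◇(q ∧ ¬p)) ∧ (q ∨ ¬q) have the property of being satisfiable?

S4-tableau for the formula:
1. ¬(◇(q ∧ ¬p) → □◇(q ∧ ¬p)) ∧ (q ∨ ¬q), u
2. ¬(◇(q ∧ ¬p) → □◇(q ∧ ¬p)), u
3. q ∨ ¬q, u
4. ◇(q ∧ ¬p), u
5. ¬□◇(q ∧ ¬p), u
6. ¬q, u
7. q ∧ ¬p, v
8. q, v
9. ¬p, v
10. ¬◇(q ∧ ¬p), w
11. ¬(q ∧ ¬p), w
12. p, w
Accessibility: uRu, uRv, uRw, vRv, wRw
Complete open branch: satisfiable in S4, hence also in K, T (this S4-model is also a K-model and a T-model).
S5-tableau for the formula:
1. ¬(◇(q ∧ ¬p) → □◇(q ∧ ¬p)) ∧ (q ∨ ¬q), u
2. ¬(◇(q ∧ ¬p) → □◇(q ∧ ¬p)), u
3. q ∨ ¬q, u
4. ◇(q ∧ ¬p), u
5. ¬□◇(q ∧ ¬p), u
6. ¬q, u
7. q ∧ ¬p, v
8. q, v
9. ¬p, v
10. ¬◇(q ∧ ¬p), w
11. ¬(q ∧ ¬p), u
12. ¬(q ∧ ¬p), v
13. ¬(q ∧ ¬p), w
14. p, u
15. p, v
Accessibility: uRu, uRv, uRw, vRu, vRv, vRw, wRu, wRv, wRw
Branch closes: p and ¬p both at v.
Every branch closes (one shown): unsatisfiable in S5.

K, T, S4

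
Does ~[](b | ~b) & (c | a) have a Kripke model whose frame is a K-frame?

1. ~[](b | ~b) & (c | a), 0
2. ~[](b | ~b), 0
3. c | a, 0
4. a, 0
5. ~(b | ~b), 1
6. ~b, 1
7. b, 1
Accessibility: 0R1
Branch closes: b and ~b both at 1.
All branches of the tableau close; one closing branch shown above.

Unsatisfiable (every branch closes)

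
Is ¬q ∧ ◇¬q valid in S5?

Tableau for the negation ¬(¬q ∧ ◇¬q):
1. ¬(¬q ∧ ◇¬q), u
2. ¬◇¬q, u   [¬∧-rule on 1 (branches; this branch)]
3. q, u   [¬◇-rule on 2 via uRu]
Accessibility: uRu
The negation has an open branch (countermodel exists).

Not valid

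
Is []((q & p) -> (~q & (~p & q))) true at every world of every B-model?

Tableau for the negation ~[]((q & p) -> (~q & (~p & q))):
1. ~[]((q & p) -> (~q & (~p & q))), 0
2. ~((q & p) -> (~q & (~p & q))), 1
3. q & p, 1
4. ~(~q & (~p & q)), 1
5. q, 1
6. p, 1
7. ~(~p & q), 1
Accessibility: 0R0, 0R1, 1R0, 1R1
The negation has an open branch (countermodel exists).

Not valid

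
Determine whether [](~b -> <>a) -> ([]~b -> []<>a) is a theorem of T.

Tableau for the negation ~([](~b -> <>a) -> ([]~b -> []<>a)):
1. ~([](~b -> <>a) -> ([]~b -> []<>a)), w0
2. [](~b -> <>a), w0
3. ~([]~b -> []<>a), w0
4. []~b, w0
5. ~[]<>a, w0
6. ~b -> <>a, w0
7. ~b, w0
8. <>a, w0
9. ~<>a, w1
10. ~b -> <>a, w1
11. ~b, w1
12. ~a, w1
13. <>a, w1
14. a, w2
15. ~b -> <>a, w2
16. ~b, w2
17. <>a, w2
18. a, w3
19. ~a, w3
Accessibility: w0Rw0, w0Rw1, w0Rw2, w1Rw1, w1Rw3, w2Rw2, w3Rw3
Branch closes: a and ~a both at w3.
All branches of the negation close; one closing branch shown above.

Valid in T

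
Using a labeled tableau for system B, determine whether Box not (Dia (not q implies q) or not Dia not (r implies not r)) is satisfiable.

1. Box not (Dia (not q implies q) or not Dia not (r implies not r)), u
2. not (Dia (not q implies q) or not Dia not (r implies not r)), u   [Box-rule on 1 via uRu]
3. not Dia (not q implies q), u   [neg-or-rule on 2]
4. Dia not (r implies not r), u   [neg-or-rule on 2]
5. not (not q implies q), u   [neg-Dia-rule on 3 via uRu]
6. not q, u   [neg-implies-rule on 5]
7. not (r implies not r), v   [Dia-rule on 4: fresh world v, uRv]
8. r, v   [neg-implies-rule on 7]
9. not (Dia (not q implies q) or not Dia not (r implies not r)), v   [Box-rule on 1 via uRv]
10. not Dia (not q implies q), v   [neg-or-rule on 9]
11. Dia not (r implies not r), v   [neg-or-rule on 9]
12. not (not q implies q), v   [neg-Dia-rule on 3 via uRv]
13. not q, v   [neg-implies-rule on 12]
14. not (r implies not r), w   [Dia-rule on 11: fresh world w, vRw]
15. r, w   [neg-implies-rule on 14]
16. not (not q implies q), w   [neg-Dia-rule on 10 via vRw]
17. not q, w   [neg-implies-rule on 16]
Accessibility: uRu, uRv, vRu, vRv, vRw, wRv, wRw

Yes, satisfiable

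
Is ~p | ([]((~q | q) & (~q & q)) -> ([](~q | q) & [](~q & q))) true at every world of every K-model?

Tableau for the negation ~(~p | ([]((~q | q) & (~q & q)) -> ([](~q | q) & [](~q & q)))):
1. ~(~p | ([]((~q | q) & (~q & q)) -> ([](~q | q) & [](~q & q)))), 0
2. p, 0
3. ~([]((~q | q) & (~q & q)) -> ([](~q | q) & [](~q & q))), 0
4. []((~q | q) & (~q & q)), 0
5. ~([](~q | q) & [](~q & q)), 0
6. ~[](~q & q), 0
7. ~(~q & q), 1
8. (~q | q) & (~q & q), 1
9. ~q | q, 1
10. ~q & q, 1
11. ~q, 1
12. q, 1
Accessibility: 0R1
Branch closes: q and ~q both at 1.
Every branch of the negation's tableau closes; the branch above is one of them.

Valid in K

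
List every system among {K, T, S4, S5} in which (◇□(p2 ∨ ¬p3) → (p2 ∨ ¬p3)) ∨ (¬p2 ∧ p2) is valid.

S5

S5-tableau for the negation ¬((◇□(p2 ∨ ¬p3) → (p2 ∨ ¬p3)) ∨ (¬p2 ∧ p2)):
1. ¬((◇□(p2 ∨ ¬p3) → (p2 ∨ ¬p3)) ∨ (¬p2 ∧ p2)), u
2. ¬(◇□(p2 ∨ ¬p3) → (p2 ∨ ¬p3)), u   [¬∨-rule on 1]
3. ¬(¬p2 ∧ p2), u   [¬∨-rule on 1]
4. ◇□(p2 ∨ ¬p3), u   [¬→-rule on 2]
5. ¬(p2 ∨ ¬p3), u   [¬→-rule on 2]
6. ¬p2, u   [¬∨-rule on 5]
7. p3, u   [¬∨-rule on 5]
8. □(p2 ∨ ¬p3), v   [◇-rule on 4: fresh world v, uRv]
9. p2 ∨ ¬p3, u   [□-rule on 8 via vRu]
10. p2 ∨ ¬p3, v   [□-rule on 8 via vRv]
11. ¬p3, u   [∨-rule on 9 (branches; this branch)]
Accessibility: uRu, uRv, vRu, vRv
Branch closes: p3 and ¬p3 both at u.
Every branch closes (one shown): valid in S5.
S4-tableau for the negation ¬((◇□(p2 ∨ ¬p3) → (p2 ∨ ¬p3)) ∨ (¬p2 ∧ p2)):
1. ¬((◇□(p2 ∨ ¬p3) → (p2 ∨ ¬p3)) ∨ (¬p2 ∧ p2)), u
2. ¬(◇□(p2 ∨ ¬p3) → (p2 ∨ ¬p3)), u   [¬∨-rule on 1]
3. ¬(¬p2 ∧ p2), u   [¬∨-rule on 1]
4. ◇□(p2 ∨ ¬p3), u   [¬→-rule on 2]
5. ¬(p2 ∨ ¬p3), u   [¬→-rule on 2]
6. ¬p2, u   [¬∨-rule on 5]
7. p3, u   [¬∨-rule on 5]
8. □(p2 ∨ ¬p3), v   [◇-rule on 4: fresh world v, uRv]
9. p2 ∨ ¬p3, v   [□-rule on 8 via vRv]
10. ¬p3, v   [∨-rule on 9 (branches; this branch)]
Accessibility: uRu, uRv, vRv
Complete open branch: countermodel on an S4-frame, so not valid in S4, nor in K, T (the same frame is also a K-frame and a T-frame).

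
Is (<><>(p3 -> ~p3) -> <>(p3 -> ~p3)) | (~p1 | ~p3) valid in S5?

Valid in S5

Tableau for the negation ~((<><>(p3 -> ~p3) -> <>(p3 -> ~p3)) | (~p1 | ~p3)):
1. ~((<><>(p3 -> ~p3) -> <>(p3 -> ~p3)) | (~p1 | ~p3)), w0
2. ~(<><>(p3 -> ~p3) -> <>(p3 -> ~p3)), w0
3. ~(~p1 | ~p3), w0
4. <><>(p3 -> ~p3), w0
5. ~<>(p3 -> ~p3), w0
6. p1, w0
7. p3, w0
8. ~(p3 -> ~p3), w0
9. <>(p3 -> ~p3), w1
10. ~(p3 -> ~p3), w1
11. p3, w1
12. p3 -> ~p3, w2
13. ~(p3 -> ~p3), w2
14. p3, w2
15. ~p3, w2
Accessibility: w0Rw0, w0Rw1, w0Rw2, w1Rw0, w1Rw1, w1Rw2, w2Rw0, w2Rw1, w2Rw2
Branch closes: p3 and ~p3 both at w2.
All branches of the negation close; one closing branch shown above.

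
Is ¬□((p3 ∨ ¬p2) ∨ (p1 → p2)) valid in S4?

No, not valid

Tableau for the negation □((p3 ∨ ¬p2) ∨ (p1 → p2)):
1. □((p3 ∨ ¬p2) ∨ (p1 → p2)), 0
2. (p3 ∨ ¬p2) ∨ (p1 → p2), 0
3. p1 → p2, 0
4. p2, 0
Accessibility: 0R0
The negation has an open branch (countermodel exists).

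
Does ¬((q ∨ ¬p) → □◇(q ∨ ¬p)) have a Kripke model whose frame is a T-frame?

1. ¬((q ∨ ¬p) → □◇(q ∨ ¬p)), u
2. q ∨ ¬p, u   [¬→-rule on 1]
3. ¬□◇(q ∨ ¬p), u   [¬→-rule on 1]
4. ¬p, u   [∨-rule on 2 (branches; this branch)]
5. ¬◇(q ∨ ¬p), v   [¬□-rule on 3: fresh world v, uRv]
6. ¬(q ∨ ¬p), v   [¬◇-rule on 5 via vRv]
7. ¬q, v   [¬∨-rule on 6]
8. p, v   [¬∨-rule on 6]
Accessibility: uRu, uRv, vRv

Satisfiable (open branch found)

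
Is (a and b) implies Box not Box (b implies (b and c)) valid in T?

Invalid (countermodel exists)

Tableau for the negation not ((a and b) implies Box not Box (b implies (b and c))):
1. not ((a and b) implies Box not Box (b implies (b and c))), u
2. a and b, u
3. not Box not Box (b implies (b and c)), u
4. a, u
5. b, u
6. Box (b implies (b and c)), v
7. b implies (b and c), v
8. b and c, v
9. b, v
10. c, v
Accessibility: uRu, uRv, vRv
The negation has an open branch (countermodel exists).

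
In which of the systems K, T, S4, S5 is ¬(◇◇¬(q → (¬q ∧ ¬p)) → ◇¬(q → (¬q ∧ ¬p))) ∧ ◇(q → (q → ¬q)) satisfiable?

S4-tableau for the formula:
1. ¬(◇◇¬(q → (¬q ∧ ¬p)) → ◇¬(q → (¬q ∧ ¬p))) ∧ ◇(q → (q → ¬q)), 0
2. ¬(◇◇¬(q → (¬q ∧ ¬p)) → ◇¬(q → (¬q ∧ ¬p))), 0   [∧-rule on 1]
3. ◇(q → (q → ¬q)), 0   [∧-rule on 1]
4. ◇◇¬(q → (¬q ∧ ¬p)), 0   [¬→-rule on 2]
5. ¬◇¬(q → (¬q ∧ ¬p)), 0   [¬→-rule on 2]
6. q → (¬q ∧ ¬p), 0   [¬◇-rule on 5 via 0R0]
7. ¬q ∧ ¬p, 0   [→-rule on 6 (branches; this branch)]
8. ¬q, 0   [∧-rule on 7]
9. ¬p, 0   [∧-rule on 7]
10. q → (q → ¬q), 1   [◇-rule on 3: fresh world 1, 0R1]
11. q → (¬q ∧ ¬p), 1   [¬◇-rule on 5 via 0R1]
12. q → ¬q, 1   [→-rule on 10 (branches; this branch)]
13. ¬q ∧ ¬p, 1   [→-rule on 11 (branches; this branch)]
14. ¬q, 1   [∧-rule on 13]
15. ¬p, 1   [∧-rule on 13]
16. ◇¬(q → (¬q ∧ ¬p)), 2   [◇-rule on 4: fresh world 2, 0R2]
17. q → (¬q ∧ ¬p), 2   [¬◇-rule on 5 via 0R2]
18. ¬q ∧ ¬p, 2   [→-rule on 17 (branches; this branch)]
19. ¬q, 2   [∧-rule on 18]
20. ¬p, 2   [∧-rule on 18]
21. ¬(q → (¬q ∧ ¬p)), 3   [◇-rule on 16: fresh world 3, 2R3]
22. q, 3   [¬→-rule on 21]
23. ¬(¬q ∧ ¬p), 3   [¬→-rule on 21]
24. q → (¬q ∧ ¬p), 3   [¬◇-rule on 5 via 0R3]
25. p, 3   [¬∧-rule on 23 (branches; this branch)]
26. ¬q ∧ ¬p, 3   [→-rule on 24 (branches; this branch)]
27. ¬q, 3   [∧-rule on 26]
28. ¬p, 3   [∧-rule on 26]
Accessibility: 0R0, 0R1, 0R2, 0R3, 1R1, 2R2, 2R3, 3R3
Branch closes: q and ¬q both at 3.
Every branch closes (one shown): unsatisfiable in S4, hence also in S5 (every S5-frame is an S4-frame).
T-tableau for the formula:
1. ¬(◇◇¬(q → (¬q ∧ ¬p)) → ◇¬(q → (¬q ∧ ¬p))) ∧ ◇(q → (q → ¬q)), 0
2. ¬(◇◇¬(q → (¬q ∧ ¬p)) → ◇¬(q → (¬q ∧ ¬p))), 0   [∧-rule on 1]
3. ◇(q → (q → ¬q)), 0   [∧-rule on 1]
4. ◇◇¬(q → (¬q ∧ ¬p)), 0   [¬→-rule on 2]
5. ¬◇¬(q → (¬q ∧ ¬p)), 0   [¬→-rule on 2]
6. q → (¬q ∧ ¬p), 0   [¬◇-rule on 5 via 0R0]
7. ¬q ∧ ¬p, 0   [→-rule on 6 (branches; this branch)]
8. ¬q, 0   [∧-rule on 7]
9. ¬p, 0   [∧-rule on 7]
10. q → (q → ¬q), 1   [◇-rule on 3: fresh world 1, 0R1]
11. q → (¬q ∧ ¬p), 1   [¬◇-rule on 5 via 0R1]
12. q → ¬q, 1   [→-rule on 10 (branches; this branch)]
13. ¬q ∧ ¬p, 1   [→-rule on 11 (branches; this branch)]
14. ¬q, 1   [∧-rule on 13]
15. ¬p, 1   [∧-rule on 13]
16. ◇¬(q → (¬q ∧ ¬p)), 2   [◇-rule on 4: fresh world 2, 0R2]
17. q → (¬q ∧ ¬p), 2   [¬◇-rule on 5 via 0R2]
18. ¬q ∧ ¬p, 2   [→-rule on 17 (branches; this branch)]
19. ¬q, 2   [∧-rule on 18]
20. ¬p, 2   [∧-rule on 18]
21. ¬(q → (¬q ∧ ¬p)), 3   [◇-rule on 16: fresh world 3, 2R3]
22. q, 3   [¬→-rule on 21]
23. ¬(¬q ∧ ¬p), 3   [¬→-rule on 21]
24. p, 3   [¬∧-rule on 23 (branches; this branch)]
Accessibility: 0R0, 0R1, 0R2, 1R1, 2R2, 2R3, 3R3
Complete open branch: satisfiable in T, hence also in K (this T-model is also a K-model).

K, T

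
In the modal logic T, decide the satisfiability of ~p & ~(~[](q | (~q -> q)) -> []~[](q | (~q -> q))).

Yes, satisfiable

1. ~p & ~(~[](q | (~q -> q)) -> []~[](q | (~q -> q))), u
2. ~p, u
3. ~(~[](q | (~q -> q)) -> []~[](q | (~q -> q))), u
4. ~[](q | (~q -> q)), u
5. ~[]~[](q | (~q -> q)), u
6. ~(q | (~q -> q)), v
7. ~q, v
8. ~(~q -> q), v
9. [](q | (~q -> q)), w
10. q | (~q -> q), w
11. ~q -> q, w
12. q, w
Accessibility: uRu, uRv, uRw, vRv, wRw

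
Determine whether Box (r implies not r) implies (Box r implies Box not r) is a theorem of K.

Valid

Tableau for the negation not (Box (r implies not r) implies (Box r implies Box not r)):
1. not (Box (r implies not r) implies (Box r implies Box not r)), 0
2. Box (r implies not r), 0   [neg-implies-rule on 1]
3. not (Box r implies Box not r), 0   [neg-implies-rule on 1]
4. Box r, 0   [neg-implies-rule on 3]
5. not Box not r, 0   [neg-implies-rule on 3]
6. r, 1   [neg-Box-rule on 5: fresh world 1, 0R1]
7. r implies not r, 1   [Box-rule on 2 via 0R1]
8. not r, 1   [implies-rule on 7 (branches; this branch)]
Accessibility: 0R1
Branch closes: r and not r both at 1.
Every branch of the negation's tableau closes; the branch above is one of them.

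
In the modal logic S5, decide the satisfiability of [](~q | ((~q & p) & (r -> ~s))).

Yes, satisfiable

1. [](~q | ((~q & p) & (r -> ~s))), w0
2. ~q | ((~q & p) & (r -> ~s)), w0   [[]-rule on 1 via w0Rw0]
3. (~q & p) & (r -> ~s), w0   [|-rule on 2 (branches; this branch)]
4. ~q & p, w0   [&-rule on 3]
5. r -> ~s, w0   [&-rule on 3]
6. ~q, w0   [&-rule on 4]
7. p, w0   [&-rule on 4]
8. ~s, w0   [->-rule on 5 (branches; this branch)]
Accessibility: w0Rw0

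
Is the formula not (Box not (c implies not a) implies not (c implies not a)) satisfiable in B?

Unsatisfiable (every branch closes)

1. not (Box not (c implies not a) implies not (c implies not a)), w0
2. Box not (c implies not a), w0   [neg-implies-rule on 1]
3. c implies not a, w0   [neg-implies-rule on 1]
4. not (c implies not a), w0   [Box-rule on 2 via w0Rw0]
5. c, w0   [neg-implies-rule on 4]
6. a, w0   [neg-implies-rule on 4]
7. not a, w0   [implies-rule on 3 (branches; this branch)]
Accessibility: w0Rw0
Branch closes: a and not a both at w0.
(One branch shown.) All branches close.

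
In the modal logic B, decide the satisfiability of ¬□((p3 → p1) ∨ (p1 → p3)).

1. ¬□((p3 → p1) ∨ (p1 → p3)), u
2. ¬((p3 → p1) ∨ (p1 → p3)), v
3. ¬(p3 → p1), v
4. ¬(p1 → p3), v
5. p3, v
6. ¬p1, v
7. p1, v
8. ¬p3, v
Accessibility: uRu, uRv, vRu, vRv
Branch closes: p1 and ¬p1 both at v.
(One branch shown.) All branches close.

No, unsatisfiable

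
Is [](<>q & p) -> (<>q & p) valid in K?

Tableau for the negation ~([](<>q & p) -> (<>q & p)):
1. ~([](<>q & p) -> (<>q & p)), 0
2. [](<>q & p), 0
3. ~(<>q & p), 0
4. ~p, 0
The negation has an open branch (countermodel exists).

Not valid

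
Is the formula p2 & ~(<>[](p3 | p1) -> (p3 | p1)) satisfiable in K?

Yes, satisfiable

1. p2 & ~(<>[](p3 | p1) -> (p3 | p1)), 0
2. p2, 0
3. ~(<>[](p3 | p1) -> (p3 | p1)), 0
4. <>[](p3 | p1), 0
5. ~(p3 | p1), 0
6. ~p3, 0
7. ~p1, 0
8. [](p3 | p1), 1
Accessibility: 0R1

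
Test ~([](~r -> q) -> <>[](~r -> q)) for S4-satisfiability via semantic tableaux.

No, unsatisfiable

1. ~([](~r -> q) -> <>[](~r -> q)), 0
2. [](~r -> q), 0   [~->-rule on 1]
3. ~<>[](~r -> q), 0   [~->-rule on 1]
4. ~r -> q, 0   [[]-rule on 2 via 0R0]
5. ~[](~r -> q), 0   [~<>-rule on 3 via 0R0]
6. q, 0   [->-rule on 4 (branches; this branch)]
7. ~(~r -> q), 1   [~[]-rule on 5: fresh world 1, 0R1]
8. ~r, 1   [~->-rule on 7]
9. ~q, 1   [~->-rule on 7]
10. ~r -> q, 1   [[]-rule on 2 via 0R1]
11. ~[](~r -> q), 1   [~<>-rule on 3 via 0R1]
12. q, 1   [->-rule on 10 (branches; this branch)]
Accessibility: 0R0, 0R1, 1R1
Branch closes: q and ~q both at 1.
Every branch closes; the branch above is one of them.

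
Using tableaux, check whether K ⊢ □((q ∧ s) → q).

Tableau for the negation ¬□((q ∧ s) → q):
1. ¬□((q ∧ s) → q), w0
2. ¬((q ∧ s) → q), w1
3. q ∧ s, w1
4. ¬q, w1
5. q, w1
6. s, w1
Accessibility: w0Rw1
Branch closes: q and ¬q both at w1.
Every branch of the negation's tableau closes; the branch above is one of them.

Yes, valid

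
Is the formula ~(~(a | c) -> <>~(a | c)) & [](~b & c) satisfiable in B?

1. ~(~(a | c) -> <>~(a | c)) & [](~b & c), 0
2. ~(~(a | c) -> <>~(a | c)), 0
3. [](~b & c), 0
4. ~(a | c), 0
5. ~<>~(a | c), 0
6. ~a, 0
7. ~c, 0
8. ~b & c, 0
9. ~b, 0
10. c, 0
Accessibility: 0R0
Branch closes: c and ~c both at 0.
Every branch closes; the branch above is one of them.

No, unsatisfiable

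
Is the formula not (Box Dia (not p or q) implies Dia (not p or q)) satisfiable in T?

No, unsatisfiable

1. not (Box Dia (not p or q) implies Dia (not p or q)), w0
2. Box Dia (not p or q), w0   [neg-implies-rule on 1]
3. not Dia (not p or q), w0   [neg-implies-rule on 1]
4. Dia (not p or q), w0   [Box-rule on 2 via w0Rw0]
5. not (not p or q), w0   [neg-Dia-rule on 3 via w0Rw0]
6. p, w0   [neg-or-rule on 5]
7. not q, w0   [neg-or-rule on 5]
8. not p or q, w1   [Dia-rule on 4: fresh world w1, w0Rw1]
9. Dia (not p or q), w1   [Box-rule on 2 via w0Rw1]
10. not (not p or q), w1   [neg-Dia-rule on 3 via w0Rw1]
11. p, w1   [neg-or-rule on 10]
12. not q, w1   [neg-or-rule on 10]
13. q, w1   [or-rule on 8 (branches; this branch)]
Accessibility: w0Rw0, w0Rw1, w1Rw1
Branch closes: q and not q both at w1.
All branches of the tableau close; one closing branch shown above.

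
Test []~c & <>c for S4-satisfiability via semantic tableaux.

1. []~c & <>c, u
2. []~c, u
3. <>c, u
4. ~c, u
5. c, v
6. ~c, v
Accessibility: uRu, uRv, vRv
Branch closes: c and ~c both at v.
All branches of the tableau close; one closing branch shown above.

No, unsatisfiable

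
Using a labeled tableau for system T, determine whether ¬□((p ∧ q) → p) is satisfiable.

No, unsatisfiable

1. ¬□((p ∧ q) → p), w0
2. ¬((p ∧ q) → p), w1
3. p ∧ q, w1
4. ¬p, w1
5. p, w1
6. q, w1
Accessibility: w0Rw0, w0Rw1, w1Rw1
Branch closes: p and ¬p both at w1.
Every branch closes; the branch above is one of them.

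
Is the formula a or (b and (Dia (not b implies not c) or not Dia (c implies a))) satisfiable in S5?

1. a or (b and (Dia (not b implies not c) or not Dia (c implies a))), w0
2. b and (Dia (not b implies not c) or not Dia (c implies a)), w0
3. b, w0
4. Dia (not b implies not c) or not Dia (c implies a), w0
5. not Dia (c implies a), w0
6. not (c implies a), w0
7. c, w0
8. not a, w0
Accessibility: w0Rw0

Satisfiable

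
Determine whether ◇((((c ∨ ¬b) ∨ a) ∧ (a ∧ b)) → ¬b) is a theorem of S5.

Tableau for the negation ¬◇((((c ∨ ¬b) ∨ a) ∧ (a ∧ b)) → ¬b):
1. ¬◇((((c ∨ ¬b) ∨ a) ∧ (a ∧ b)) → ¬b), u
2. ¬((((c ∨ ¬b) ∨ a) ∧ (a ∧ b)) → ¬b), u   [¬◇-rule on 1 via uRu]
3. ((c ∨ ¬b) ∨ a) ∧ (a ∧ b), u   [¬→-rule on 2]
4. b, u   [¬→-rule on 2]
5. (c ∨ ¬b) ∨ a, u   [∧-rule on 3]
6. a ∧ b, u   [∧-rule on 3]
7. a, u   [∧-rule on 6]
Accessibility: uRu
The negation has an open branch (countermodel exists).

Not valid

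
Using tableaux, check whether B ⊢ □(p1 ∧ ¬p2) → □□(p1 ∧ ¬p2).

Tableau for the negation ¬(□(p1 ∧ ¬p2) → □□(p1 ∧ ¬p2)):
1. ¬(□(p1 ∧ ¬p2) → □□(p1 ∧ ¬p2)), u
2. □(p1 ∧ ¬p2), u
3. ¬□□(p1 ∧ ¬p2), u
4. p1 ∧ ¬p2, u
5. p1, u
6. ¬p2, u
7. ¬□(p1 ∧ ¬p2), v
8. p1 ∧ ¬p2, v
9. p1, v
10. ¬p2, v
11. ¬(p1 ∧ ¬p2), w
12. p2, w
Accessibility: uRu, uRv, vRu, vRv, vRw, wRv, wRw
The negation has an open branch (countermodel exists).

Not valid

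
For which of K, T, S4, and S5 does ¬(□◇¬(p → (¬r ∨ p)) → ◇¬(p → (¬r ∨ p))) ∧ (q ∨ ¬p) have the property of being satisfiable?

T-tableau for the formula:
1. ¬(□◇¬(p → (¬r ∨ p)) → ◇¬(p → (¬r ∨ p))) ∧ (q ∨ ¬p), w0
2. ¬(□◇¬(p → (¬r ∨ p)) → ◇¬(p → (¬r ∨ p))), w0   [∧-rule on 1]
3. q ∨ ¬p, w0   [∧-rule on 1]
4. □◇¬(p → (¬r ∨ p)), w0   [¬→-rule on 2]
5. ¬◇¬(p → (¬r ∨ p)), w0   [¬→-rule on 2]
6. ◇¬(p → (¬r ∨ p)), w0   [□-rule on 4 via w0Rw0]
7. p → (¬r ∨ p), w0   [¬◇-rule on 5 via w0Rw0]
8. ¬p, w0   [∨-rule on 3 (branches; this branch)]
9. ¬r ∨ p, w0   [→-rule on 7 (branches; this branch)]
10. ¬r, w0   [∨-rule on 9 (branches; this branch)]
11. ¬(p → (¬r ∨ p)), w1   [◇-rule on 6: fresh world w1, w0Rw1]
12. p, w1   [¬→-rule on 11]
13. ¬(¬r ∨ p), w1   [¬→-rule on 11]
14. r, w1   [¬∨-rule on 13]
15. ¬p, w1   [¬∨-rule on 13]
Accessibility: w0Rw0, w0Rw1, w1Rw1
Branch closes: p and ¬p both at w1.
Every branch closes (one shown): unsatisfiable in T, hence also in S4, S5 (every S4/S5-frame is a T-frame).
K-tableau for the formula:
1. ¬(□◇¬(p → (¬r ∨ p)) → ◇¬(p → (¬r ∨ p))) ∧ (q ∨ ¬p), w0
2. ¬(□◇¬(p → (¬r ∨ p)) → ◇¬(p → (¬r ∨ p))), w0   [∧-rule on 1]
3. q ∨ ¬p, w0   [∧-rule on 1]
4. □◇¬(p → (¬r ∨ p)), w0   [¬→-rule on 2]
5. ¬◇¬(p → (¬r ∨ p)), w0   [¬→-rule on 2]
6. ¬p, w0   [∨-rule on 3 (branches; this branch)]
Complete open branch: satisfiable in K.

K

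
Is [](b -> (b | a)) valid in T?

Tableau for the negation ~[](b -> (b | a)):
1. ~[](b -> (b | a)), 0
2. ~(b -> (b | a)), 1   [~[]-rule on 1: fresh world 1, 0R1]
3. b, 1   [~->-rule on 2]
4. ~(b | a), 1   [~->-rule on 2]
5. ~b, 1   [~|-rule on 4]
6. ~a, 1   [~|-rule on 4]
Accessibility: 0R0, 0R1, 1R1
Branch closes: b and ~b both at 1.
Every branch of the negation's tableau closes; the branch above is one of them.

Valid in T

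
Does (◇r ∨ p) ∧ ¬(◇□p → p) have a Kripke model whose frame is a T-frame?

Yes, satisfiable

1. (◇r ∨ p) ∧ ¬(◇□p → p), 0
2. ◇r ∨ p, 0
3. ¬(◇□p → p), 0
4. ◇□p, 0
5. ¬p, 0
6. ◇r, 0
7. □p, 1
8. p, 1
9. r, 2
Accessibility: 0R0, 0R1, 0R2, 1R1, 2R2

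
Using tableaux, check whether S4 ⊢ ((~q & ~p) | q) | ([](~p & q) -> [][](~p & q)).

Tableau for the negation ~(((~q & ~p) | q) | ([](~p & q) -> [][](~p & q))):
1. ~(((~q & ~p) | q) | ([](~p & q) -> [][](~p & q))), w0
2. ~((~q & ~p) | q), w0   [~|-rule on 1]
3. ~([](~p & q) -> [][](~p & q)), w0   [~|-rule on 1]
4. ~(~q & ~p), w0   [~|-rule on 2]
5. ~q, w0   [~|-rule on 2]
6. [](~p & q), w0   [~->-rule on 3]
7. ~[][](~p & q), w0   [~->-rule on 3]
8. ~p & q, w0   [[]-rule on 6 via w0Rw0]
9. ~p, w0   [&-rule on 8]
10. q, w0   [&-rule on 8]
Accessibility: w0Rw0
Branch closes: q and ~q both at w0.
Every branch of the negation's tableau closes; the branch above is one of them.

Yes, valid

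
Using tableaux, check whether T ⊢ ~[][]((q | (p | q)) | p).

Tableau for the negation [][]((q | (p | q)) | p):
1. [][]((q | (p | q)) | p), u
2. []((q | (p | q)) | p), u
3. (q | (p | q)) | p, u
4. p, u
Accessibility: uRu
The negation has an open branch (countermodel exists).

Invalid (countermodel exists)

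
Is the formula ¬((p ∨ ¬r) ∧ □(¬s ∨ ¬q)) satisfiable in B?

Yes, satisfiable

1. ¬((p ∨ ¬r) ∧ □(¬s ∨ ¬q)), u
2. ¬□(¬s ∨ ¬q), u
3. ¬(¬s ∨ ¬q), v
4. s, v
5. q, v
Accessibility: uRu, uRv, vRu, vRv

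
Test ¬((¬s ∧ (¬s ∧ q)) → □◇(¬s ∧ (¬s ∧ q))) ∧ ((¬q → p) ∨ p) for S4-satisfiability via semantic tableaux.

1. ¬((¬s ∧ (¬s ∧ q)) → □◇(¬s ∧ (¬s ∧ q))) ∧ ((¬q → p) ∨ p), w0
2. ¬((¬s ∧ (¬s ∧ q)) → □◇(¬s ∧ (¬s ∧ q))), w0   [∧-rule on 1]
3. (¬q → p) ∨ p, w0   [∧-rule on 1]
4. ¬s ∧ (¬s ∧ q), w0   [¬→-rule on 2]
5. ¬□◇(¬s ∧ (¬s ∧ q)), w0   [¬→-rule on 2]
6. ¬s, w0   [∧-rule on 4]
7. ¬s ∧ q, w0   [∧-rule on 4]
8. q, w0   [∧-rule on 7]
9. p, w0   [∨-rule on 3 (branches; this branch)]
10. ¬◇(¬s ∧ (¬s ∧ q)), w1   [¬□-rule on 5: fresh world w1, w0Rw1]
11. ¬(¬s ∧ (¬s ∧ q)), w1   [¬◇-rule on 10 via w1Rw1]
12. ¬(¬s ∧ q), w1   [¬∧-rule on 11 (branches; this branch)]
13. ¬q, w1   [¬∧-rule on 12 (branches; this branch)]
Accessibility: w0Rw0, w0Rw1, w1Rw1

Yes, satisfiable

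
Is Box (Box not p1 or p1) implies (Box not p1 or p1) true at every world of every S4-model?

Tableau for the negation not (Box (Box not p1 or p1) implies (Box not p1 or p1)):
1. not (Box (Box not p1 or p1) implies (Box not p1 or p1)), 0
2. Box (Box not p1 or p1), 0
3. not (Box not p1 or p1), 0
4. not Box not p1, 0
5. not p1, 0
6. Box not p1 or p1, 0
7. Box not p1, 0
8. p1, 1
9. Box not p1 or p1, 1
10. not p1, 1
Accessibility: 0R0, 0R1, 1R1
Branch closes: p1 and not p1 both at 1.
All branches of the negation close; one closing branch shown above.

Valid in S4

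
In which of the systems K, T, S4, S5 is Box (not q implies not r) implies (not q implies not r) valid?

T, S4, S5

K-tableau for the negation not (Box (not q implies not r) implies (not q implies not r)):
1. not (Box (not q implies not r) implies (not q implies not r)), 0
2. Box (not q implies not r), 0
3. not (not q implies not r), 0
4. not q, 0
5. r, 0
Complete open branch: countermodel on a K-frame, so not valid in K.
T-tableau for the negation not (Box (not q implies not r) implies (not q implies not r)):
1. not (Box (not q implies not r) implies (not q implies not r)), 0
2. Box (not q implies not r), 0
3. not (not q implies not r), 0
4. not q, 0
5. r, 0
6. not q implies not r, 0
7. not r, 0
Accessibility: 0R0
Branch closes: r and not r both at 0.
Every branch closes (one shown): valid in T, hence also in S4, S5 (every theorem of T is a theorem of S4 and S5).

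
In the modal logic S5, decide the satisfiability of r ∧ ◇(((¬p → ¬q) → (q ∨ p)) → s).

1. r ∧ ◇(((¬p → ¬q) → (q ∨ p)) → s), u
2. r, u   [∧-rule on 1]
3. ◇(((¬p → ¬q) → (q ∨ p)) → s), u   [∧-rule on 1]
4. ((¬p → ¬q) → (q ∨ p)) → s, v   [◇-rule on 3: fresh world v, uRv]
5. s, v   [→-rule on 4 (branches; this branch)]
Accessibility: uRu, uRv, vRu, vRv

Satisfiable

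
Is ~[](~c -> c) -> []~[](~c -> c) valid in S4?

Not valid

Tableau for the negation ~(~[](~c -> c) -> []~[](~c -> c)):
1. ~(~[](~c -> c) -> []~[](~c -> c)), 0
2. ~[](~c -> c), 0   [~->-rule on 1]
3. ~[]~[](~c -> c), 0   [~->-rule on 1]
4. ~(~c -> c), 1   [~[]-rule on 2: fresh world 1, 0R1]
5. ~c, 1   [~->-rule on 4]
6. [](~c -> c), 2   [~[]-rule on 3: fresh world 2, 0R2]
7. ~c -> c, 2   [[]-rule on 6 via 2R2]
8. c, 2   [->-rule on 7 (branches; this branch)]
Accessibility: 0R0, 0R1, 0R2, 1R1, 2R2
The negation has an open branch (countermodel exists).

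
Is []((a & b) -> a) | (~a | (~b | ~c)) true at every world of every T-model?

Valid

Tableau for the negation ~([]((a & b) -> a) | (~a | (~b | ~c))):
1. ~([]((a & b) -> a) | (~a | (~b | ~c))), u
2. ~[]((a & b) -> a), u   [~|-rule on 1]
3. ~(~a | (~b | ~c)), u   [~|-rule on 1]
4. a, u   [~|-rule on 3]
5. ~(~b | ~c), u   [~|-rule on 3]
6. b, u   [~|-rule on 5]
7. c, u   [~|-rule on 5]
8. ~((a & b) -> a), v   [~[]-rule on 2: fresh world v, uRv]
9. a & b, v   [~->-rule on 8]
10. ~a, v   [~->-rule on 8]
11. a, v   [&-rule on 9]
12. b, v   [&-rule on 9]
Accessibility: uRu, uRv, vRv
Branch closes: a and ~a both at v.
All branches of the negation close; one closing branch shown above.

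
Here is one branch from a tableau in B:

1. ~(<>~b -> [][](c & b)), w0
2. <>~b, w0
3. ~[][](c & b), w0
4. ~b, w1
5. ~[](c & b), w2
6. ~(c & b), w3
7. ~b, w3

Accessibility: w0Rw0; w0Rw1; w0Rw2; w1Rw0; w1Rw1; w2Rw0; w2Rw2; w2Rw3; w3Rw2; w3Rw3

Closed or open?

No, open

No atom appears with both signs at the same world.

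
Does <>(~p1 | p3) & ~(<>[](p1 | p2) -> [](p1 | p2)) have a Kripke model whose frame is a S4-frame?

1. <>(~p1 | p3) & ~(<>[](p1 | p2) -> [](p1 | p2)), 0
2. <>(~p1 | p3), 0
3. ~(<>[](p1 | p2) -> [](p1 | p2)), 0
4. <>[](p1 | p2), 0
5. ~[](p1 | p2), 0
6. ~p1 | p3, 1
7. p3, 1
8. [](p1 | p2), 2
9. p1 | p2, 2
10. p2, 2
11. ~(p1 | p2), 3
12. ~p1, 3
13. ~p2, 3
Accessibility: 0R0, 0R1, 0R2, 0R3, 1R1, 2R2, 3R3

Yes, satisfiable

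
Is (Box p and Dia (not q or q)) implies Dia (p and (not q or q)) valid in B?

Tableau for the negation not ((Box p and Dia (not q or q)) implies Dia (p and (not q or q))):
1. not ((Box p and Dia (not q or q)) implies Dia (p and (not q or q))), w0
2. Box p and Dia (not q or q), w0
3. not Dia (p and (not q or q)), w0
4. Box p, w0
5. Dia (not q or q), w0
6. not (p and (not q or q)), w0
7. p, w0
8. not (not q or q), w0
9. q, w0
10. not q, w0
Accessibility: w0Rw0
Branch closes: q and not q both at w0.
All branches of the negation close; one closing branch shown above.

Valid in B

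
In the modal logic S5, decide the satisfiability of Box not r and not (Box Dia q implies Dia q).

1. Box not r and not (Box Dia q implies Dia q), u
2. Box not r, u
3. not (Box Dia q implies Dia q), u
4. Box Dia q, u
5. not Dia q, u
6. not r, u
7. Dia q, u
8. not q, u
9. q, v
10. not r, v
11. Dia q, v
12. not q, v
Accessibility: uRu, uRv, vRu, vRv
Branch closes: q and not q both at v.
(One branch shown.) All branches close.

Unsatisfiable (every branch closes)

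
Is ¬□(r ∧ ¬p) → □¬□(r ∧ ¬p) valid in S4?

No, not valid

Tableau for the negation ¬(¬□(r ∧ ¬p) → □¬□(r ∧ ¬p)):
1. ¬(¬□(r ∧ ¬p) → □¬□(r ∧ ¬p)), 0
2. ¬□(r ∧ ¬p), 0
3. ¬□¬□(r ∧ ¬p), 0
4. ¬(r ∧ ¬p), 1
5. p, 1
6. □(r ∧ ¬p), 2
7. r ∧ ¬p, 2
8. r, 2
9. ¬p, 2
Accessibility: 0R0, 0R1, 0R2, 1R1, 2R2
The negation has an open branch (countermodel exists).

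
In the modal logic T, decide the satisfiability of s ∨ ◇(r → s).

Yes, satisfiable

1. s ∨ ◇(r → s), 0
2. ◇(r → s), 0
3. r → s, 1
4. s, 1
Accessibility: 0R0, 0R1, 1R1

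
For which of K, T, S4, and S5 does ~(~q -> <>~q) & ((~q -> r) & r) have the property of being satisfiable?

T-tableau for the formula:
1. ~(~q -> <>~q) & ((~q -> r) & r), u
2. ~(~q -> <>~q), u
3. (~q -> r) & r, u
4. ~q, u
5. ~<>~q, u
6. ~q -> r, u
7. r, u
8. q, u
Accessibility: uRu
Branch closes: q and ~q both at u.
Every branch closes (one shown): unsatisfiable in T, hence also in S4, S5 (every S4/S5-frame is a T-frame).
K-tableau for the formula:
1. ~(~q -> <>~q) & ((~q -> r) & r), u
2. ~(~q -> <>~q), u
3. (~q -> r) & r, u
4. ~q, u
5. ~<>~q, u
6. ~q -> r, u
7. r, u
Complete open branch: satisfiable in K.

K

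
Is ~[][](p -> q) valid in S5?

No, not valid

Tableau for the negation [][](p -> q):
1. [][](p -> q), w0
2. [](p -> q), w0
3. p -> q, w0
4. q, w0
Accessibility: w0Rw0
The negation has an open branch (countermodel exists).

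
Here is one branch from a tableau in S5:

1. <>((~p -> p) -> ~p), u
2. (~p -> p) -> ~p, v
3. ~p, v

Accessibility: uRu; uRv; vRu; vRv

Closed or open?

No world carries both an atom and its negation.

Open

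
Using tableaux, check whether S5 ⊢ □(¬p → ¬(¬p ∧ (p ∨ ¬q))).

Not valid

Tableau for the negation ¬□(¬p → ¬(¬p ∧ (p ∨ ¬q))):
1. ¬□(¬p → ¬(¬p ∧ (p ∨ ¬q))), u
2. ¬(¬p → ¬(¬p ∧ (p ∨ ¬q))), v
3. ¬p, v
4. ¬p ∧ (p ∨ ¬q), v
5. p ∨ ¬q, v
6. ¬q, v
Accessibility: uRu, uRv, vRu, vRv
The negation has an open branch (countermodel exists).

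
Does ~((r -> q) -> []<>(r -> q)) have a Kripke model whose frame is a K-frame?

Yes, satisfiable

1. ~((r -> q) -> []<>(r -> q)), u
2. r -> q, u
3. ~[]<>(r -> q), u
4. q, u
5. ~<>(r -> q), v
Accessibility: uRv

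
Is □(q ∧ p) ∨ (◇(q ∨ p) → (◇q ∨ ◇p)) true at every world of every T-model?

Valid

Tableau for the negation ¬(□(q ∧ p) ∨ (◇(q ∨ p) → (◇q ∨ ◇p))):
1. ¬(□(q ∧ p) ∨ (◇(q ∨ p) → (◇q ∨ ◇p))), w0
2. ¬□(q ∧ p), w0
3. ¬(◇(q ∨ p) → (◇q ∨ ◇p)), w0
4. ◇(q ∨ p), w0
5. ¬(◇q ∨ ◇p), w0
6. ¬◇q, w0
7. ¬◇p, w0
8. ¬q, w0
9. ¬p, w0
10. ¬(q ∧ p), w1
11. ¬q, w1
12. ¬p, w1
13. q ∨ p, w2
14. ¬q, w2
15. ¬p, w2
16. p, w2
Accessibility: w0Rw0, w0Rw1, w0Rw2, w1Rw1, w2Rw2
Branch closes: p and ¬p both at w2.
Every branch of the negation's tableau closes; the branch above is one of them.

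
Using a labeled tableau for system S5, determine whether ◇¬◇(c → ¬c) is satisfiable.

1. ◇¬◇(c → ¬c), 0
2. ¬◇(c → ¬c), 1   [◇-rule on 1: fresh world 1, 0R1]
3. ¬(c → ¬c), 0   [¬◇-rule on 2 via 1R0]
4. c, 0   [¬→-rule on 3]
5. ¬(c → ¬c), 1   [¬◇-rule on 2 via 1R1]
6. c, 1   [¬→-rule on 5]
Accessibility: 0R0, 0R1, 1R0, 1R1

Satisfiable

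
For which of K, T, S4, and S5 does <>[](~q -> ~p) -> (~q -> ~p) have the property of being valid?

S5

S4-tableau for the negation ~(<>[](~q -> ~p) -> (~q -> ~p)):
1. ~(<>[](~q -> ~p) -> (~q -> ~p)), w0
2. <>[](~q -> ~p), w0
3. ~(~q -> ~p), w0
4. ~q, w0
5. p, w0
6. [](~q -> ~p), w1
7. ~q -> ~p, w1
8. ~p, w1
Accessibility: w0Rw0, w0Rw1, w1Rw1
Complete open branch: countermodel on an S4-frame, so not valid in S4, nor in K, T (the same frame is also a K-frame and a T-frame).
S5-tableau for the negation ~(<>[](~q -> ~p) -> (~q -> ~p)):
1. ~(<>[](~q -> ~p) -> (~q -> ~p)), w0
2. <>[](~q -> ~p), w0
3. ~(~q -> ~p), w0
4. ~q, w0
5. p, w0
6. [](~q -> ~p), w1
7. ~q -> ~p, w0
8. ~q -> ~p, w1
9. ~p, w0
Accessibility: w0Rw0, w0Rw1, w1Rw0, w1Rw1
Branch closes: p and ~p both at w0.
Every branch closes (one shown): valid in S5.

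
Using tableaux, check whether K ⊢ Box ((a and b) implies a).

Valid

Tableau for the negation not Box ((a and b) implies a):
1. not Box ((a and b) implies a), w0
2. not ((a and b) implies a), w1
3. a and b, w1
4. not a, w1
5. a, w1
6. b, w1
Accessibility: w0Rw1
Branch closes: a and not a both at w1.
All branches of the negation close; one closing branch shown above.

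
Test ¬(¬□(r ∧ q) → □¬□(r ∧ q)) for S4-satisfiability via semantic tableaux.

1. ¬(¬□(r ∧ q) → □¬□(r ∧ q)), u
2. ¬□(r ∧ q), u
3. ¬□¬□(r ∧ q), u
4. ¬(r ∧ q), v
5. ¬q, v
6. □(r ∧ q), w
7. r ∧ q, w
8. r, w
9. q, w
Accessibility: uRu, uRv, uRw, vRv, wRw

Yes, satisfiable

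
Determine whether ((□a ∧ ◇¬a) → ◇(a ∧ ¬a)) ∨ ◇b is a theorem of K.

Tableau for the negation ¬(((□a ∧ ◇¬a) → ◇(a ∧ ¬a)) ∨ ◇b):
1. ¬(((□a ∧ ◇¬a) → ◇(a ∧ ¬a)) ∨ ◇b), w0
2. ¬((□a ∧ ◇¬a) → ◇(a ∧ ¬a)), w0
3. ¬◇b, w0
4. □a ∧ ◇¬a, w0
5. ¬◇(a ∧ ¬a), w0
6. □a, w0
7. ◇¬a, w0
8. ¬a, w1
9. ¬b, w1
10. ¬(a ∧ ¬a), w1
11. a, w1
Accessibility: w0Rw1
Branch closes: a and ¬a both at w1.
Every branch of the negation's tableau closes; the branch above is one of them.

Valid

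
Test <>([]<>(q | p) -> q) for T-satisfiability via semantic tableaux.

Yes, satisfiable

1. <>([]<>(q | p) -> q), w0
2. []<>(q | p) -> q, w1   [<>-rule on 1: fresh world w1, w0Rw1]
3. q, w1   [->-rule on 2 (branches; this branch)]
Accessibility: w0Rw0, w0Rw1, w1Rw1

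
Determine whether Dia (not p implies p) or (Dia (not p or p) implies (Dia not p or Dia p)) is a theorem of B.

Valid

Tableau for the negation not (Dia (not p implies p) or (Dia (not p or p) implies (Dia not p or Dia p))):
1. not (Dia (not p implies p) or (Dia (not p or p) implies (Dia not p or Dia p))), u
2. not Dia (not p implies p), u
3. not (Dia (not p or p) implies (Dia not p or Dia p)), u
4. Dia (not p or p), u
5. not (Dia not p or Dia p), u
6. not Dia not p, u
7. not Dia p, u
8. not (not p implies p), u
9. not p, u
10. p, u
Accessibility: uRu
Branch closes: p and not p both at u.
Every branch of the negation's tableau closes; the branch above is one of them.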